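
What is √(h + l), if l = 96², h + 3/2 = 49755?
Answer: √235878/2 ≈ 242.84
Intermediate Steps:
h = 99507/2 (h = -3/2 + 49755 = 99507/2 ≈ 49754.)
l = 9216
√(h + l) = √(99507/2 + 9216) = √(117939/2) = √235878/2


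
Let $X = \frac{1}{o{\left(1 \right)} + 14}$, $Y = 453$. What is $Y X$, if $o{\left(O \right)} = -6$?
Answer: $\frac{453}{8} \approx 56.625$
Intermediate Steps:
$X = \frac{1}{8}$ ($X = \frac{1}{-6 + 14} = \frac{1}{8} \approx 0.125$)
$Y X = 453 \cdot \frac{1}{8} = \frac{453}{8}$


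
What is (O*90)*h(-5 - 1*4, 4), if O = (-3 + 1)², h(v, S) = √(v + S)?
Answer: 360*I*√5 ≈ 804.98*I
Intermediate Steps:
h(v, S) = √(S + v)
O = 4 (O = (-2)² = 4)
(O*90)*h(-5 - 1*4, 4) = (4*90)*√(4 + (-5 - 1*4)) = 360*√(4 + (-5 - 4)) = 360*√(4 - 9) = 360*√(-5) = 360*(I*√5) = 360*I*√5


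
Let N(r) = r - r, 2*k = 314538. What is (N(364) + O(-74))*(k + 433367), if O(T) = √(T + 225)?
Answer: 590636*√151 ≈ 7.2579e+6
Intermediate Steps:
k = 157269 (k = (½)*314538 = 157269)
O(T) = √(225 + T)
N(r) = 0
(N(364) + O(-74))*(k + 433367) = (0 + √(225 - 74))*(157269 + 433367) = (0 + √151)*590636 = √151*590636 = 590636*√151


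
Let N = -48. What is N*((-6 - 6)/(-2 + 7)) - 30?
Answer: 426/5 ≈ 85.200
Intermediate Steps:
N*((-6 - 6)/(-2 + 7)) - 30 = -48*(-6 - 6)/(-2 + 7) - 30 = -(-576)/5 - 30 = -48*(-12/5) - 30 = 576/5 - 30 = 426/5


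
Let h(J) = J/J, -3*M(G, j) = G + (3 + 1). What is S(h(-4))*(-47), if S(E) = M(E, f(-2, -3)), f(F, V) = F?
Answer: 235/3 ≈ 78.333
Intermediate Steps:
M(G, j) = -4/3 - G/3 (M(G, j) = -(G + (3 + 1))/3 = -(G + 4)/3 = -(4 + G)/3 = -4/3 - G/3)
h(J) = 1
S(E) = -4/3 - E/3
S(h(-4))*(-47) = (-4/3 - ⅓*1)*(-47) = (-4/3 - ⅓)*(-47) = -5/3*(-47) = 235/3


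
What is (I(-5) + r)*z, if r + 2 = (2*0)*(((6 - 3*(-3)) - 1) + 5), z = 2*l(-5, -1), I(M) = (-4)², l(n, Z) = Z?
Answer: -28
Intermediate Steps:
I(M) = 16
z = -2 (z = 2*(-1) = -2)
r = -2 (r = -2 + (2*0)*(((6 - 3*(-3)) - 1) + 5) = -2 + 0*(((6 + 9) - 1) + 5) = -2 + 0*((15 - 1) + 5) = -2 + 0*(14 + 5) = -2 + 0*19 = -2 + 0 = -2)
(I(-5) + r)*z = (16 - 2)*(-2) = 14*(-2) = -28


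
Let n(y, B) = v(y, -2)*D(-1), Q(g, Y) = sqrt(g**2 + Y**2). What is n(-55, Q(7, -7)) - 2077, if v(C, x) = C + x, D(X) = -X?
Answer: -2134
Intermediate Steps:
Q(g, Y) = sqrt(Y**2 + g**2)
n(y, B) = -2 + y (n(y, B) = (y - 2)*(-1*(-1)) = (-2 + y)*1 = -2 + y)
n(-55, Q(7, -7)) - 2077 = (-2 - 55) - 2077 = -57 - 2077 = -2134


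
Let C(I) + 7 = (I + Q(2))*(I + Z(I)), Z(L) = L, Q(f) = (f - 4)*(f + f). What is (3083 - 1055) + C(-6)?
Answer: 2189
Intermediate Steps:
Q(f) = 2*f*(-4 + f) (Q(f) = (-4 + f)*(2*f) = 2*f*(-4 + f))
C(I) = -7 + 2*I*(-8 + I) (C(I) = -7 + (I + 2*2*(-4 + 2))*(I + I) = -7 + (I + 2*2*(-2))*(2*I) = -7 + (I - 8)*(2*I) = -7 + (-8 + I)*(2*I) = -7 + 2*I*(-8 + I))
(3083 - 1055) + C(-6) = (3083 - 1055) + (-7 - 16*(-6) + 2*(-6)**2) = 2028 + (-7 + 96 + 2*36) = 2028 + (-7 + 96 + 72) = 2028 + 161 = 2189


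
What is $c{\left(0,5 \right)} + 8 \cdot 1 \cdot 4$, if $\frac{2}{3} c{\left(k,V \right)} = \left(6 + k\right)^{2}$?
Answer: $86$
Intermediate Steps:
$c{\left(k,V \right)} = \frac{3 \left(6 + k\right)^{2}}{2}$
$c{\left(0,5 \right)} + 8 \cdot 1 \cdot 4 = \frac{3 \left(6 + 0\right)^{2}}{2} + 8 \cdot 1 \cdot 4 = \frac{3 \cdot 6^{2}}{2} + 8 \cdot 4 = \frac{3}{2} \cdot 36 + 32 = 54 + 32 = 86$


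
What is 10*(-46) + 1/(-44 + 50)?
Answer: -2759/6 ≈ -459.83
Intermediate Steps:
10*(-46) + 1/(-44 + 50) = -460 + 1/6 = -2759/6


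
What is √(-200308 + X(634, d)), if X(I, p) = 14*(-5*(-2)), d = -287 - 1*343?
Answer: 2*I*√50042 ≈ 447.4*I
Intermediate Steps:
d = -630 (d = -287 - 343 = -630)
X(I, p) = 140 (X(I, p) = 14*10 = 140)
√(-200308 + X(634, d)) = √(-200308 + 140) = √(-200168) = 2*I*√50042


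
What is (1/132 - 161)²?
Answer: 451605001/17424 ≈ 25919.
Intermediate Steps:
(1/132 - 161)² = (-21251/132)² = 451605001/17424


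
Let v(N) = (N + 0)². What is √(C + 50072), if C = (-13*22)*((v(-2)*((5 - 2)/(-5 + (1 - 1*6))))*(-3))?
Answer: 2*√306515/5 ≈ 221.46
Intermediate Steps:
v(N) = N²
C = -5148/5 (C = (-13*22)*(((-2)²*((5 - 2)/(-5 + (1 - 1*6))))*(-3)) = -286*4*(3/(-5 + (1 - 6)))*(-3) = -286*4*(3/(-5 - 5))*(-3) = -286*4*(3/(-10))*(-3) = -286*4*(3*(-⅒))*(-3) = -286*4*(-3/10)*(-3) = -(-1716)*(-3)/5 = -286*18/5 = -5148/5 ≈ -1029.6)
√(C + 50072) = √(-5148/5 + 50072) = √(245212/5) = 2*√306515/5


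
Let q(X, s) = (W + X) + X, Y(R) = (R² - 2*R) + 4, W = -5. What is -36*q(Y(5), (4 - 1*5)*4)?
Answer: -1188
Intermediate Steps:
Y(R) = 4 + R² - 2*R
q(X, s) = -5 + 2*X (q(X, s) = (-5 + X) + X = -5 + 2*X)
-36*q(Y(5), (4 - 1*5)*4) = -36*(-5 + 2*(4 + 5² - 2*5)) = -36*(-5 + 2*(4 + 25 - 10)) = -36*(-5 + 2*19) = -36*(-5 + 38) = -36*33 = -1188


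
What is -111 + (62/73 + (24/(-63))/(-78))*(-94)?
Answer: -11436937/59787 ≈ -191.29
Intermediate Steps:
-111 + (62/73 + (24/(-63))/(-78))*(-94) = -111 + (62*(1/73) + (24*(-1/63))*(-1/78))*(-94) = -111 + (62/73 - 8/21*(-1/78))*(-94) = -111 + (62/73 + 4/819)*(-94) = -111 + (51070/59787)*(-94) = -111 - 4800580/59787 = -11436937/59787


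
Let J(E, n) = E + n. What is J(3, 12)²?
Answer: 225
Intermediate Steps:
J(3, 12)² = (3 + 12)² = 15² = 225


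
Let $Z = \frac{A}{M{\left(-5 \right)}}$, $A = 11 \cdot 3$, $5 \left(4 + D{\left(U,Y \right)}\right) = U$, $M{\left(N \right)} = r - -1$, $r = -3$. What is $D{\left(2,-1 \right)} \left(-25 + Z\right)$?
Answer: $\frac{747}{5} \approx 149.4$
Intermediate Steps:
$M{\left(N \right)} = -2$ ($M{\left(N \right)} = -3 - -1 = -3 + 1 = -2$)
$D{\left(U,Y \right)} = -4 + \frac{U}{5}$
$A = 33$
$Z = - \frac{33}{2}$ ($Z = \frac{33}{-2} = 33 \left(- \frac{1}{2}\right) = - \frac{33}{2} \approx -16.5$)
$D{\left(2,-1 \right)} \left(-25 + Z\right) = \left(-4 + \frac{1}{5} \cdot 2\right) \left(-25 - \frac{33}{2}\right) = \left(-4 + \frac{2}{5}\right) \left(- \frac{83}{2}\right) = \left(- \frac{18}{5}\right) \left(- \frac{83}{2}\right) = \frac{747}{5}$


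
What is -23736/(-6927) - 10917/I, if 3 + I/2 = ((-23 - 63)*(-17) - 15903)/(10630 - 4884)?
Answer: 72671369417/73146811 ≈ 993.50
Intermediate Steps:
I = -31679/2873 (I = -6 + 2*(((-23 - 63)*(-17) - 15903)/(10630 - 4884)) = -6 + 2*((-86*(-17) - 15903)/5746) = -6 + 2*((1462 - 15903)*(1/5746)) = -6 + 2*(-14441*1/5746) = -6 + 2*(-14441/5746) = -6 - 14441/2873 = -31679/2873 ≈ -11.026)
-23736/(-6927) - 10917/I = -23736/(-6927) - 10917/(-31679/2873) = -23736*(-1/6927) - 10917*(-2873/31679) = 7912/2309 + 31364541/31679 = 72671369417/73146811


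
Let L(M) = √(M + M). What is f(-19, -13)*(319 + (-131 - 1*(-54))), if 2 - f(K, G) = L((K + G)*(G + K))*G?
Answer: 484 + 100672*√2 ≈ 1.4286e+5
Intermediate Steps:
L(M) = √2*√M (L(M) = √(2*M) = √2*√M)
f(K, G) = 2 - G*√2*√((G + K)²) (f(K, G) = 2 - √2*√((K + G)*(G + K))*G = 2 - √2*√((G + K)*(G + K))*G = 2 - √2*√((G + K)²)*G = 2 - G*√2*√((G + K)²))
f(-19, -13)*(319 + (-131 - 1*(-54))) = (2 - 1*(-13)*√(2*(-13)² + 2*(-19)² + 4*(-13)*(-19)))*(319 + (-131 - 1*(-54))) = (2 - 1*(-13)*√(2*169 + 2*361 + 988))*(319 + (-131 + 54)) = (2 - 1*(-13)*√(338 + 722 + 988))*(319 - 77) = (2 - 1*(-13)*√2048)*242 = (2 - 1*(-13)*32*√2)*242 = (2 + 416*√2)*242 = 484 + 100672*√2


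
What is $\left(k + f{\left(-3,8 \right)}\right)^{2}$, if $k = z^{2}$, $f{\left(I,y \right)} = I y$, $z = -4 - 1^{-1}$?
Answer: $1$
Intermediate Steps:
$z = -5$ ($z = -4 - 1 = -5$)
$k = 25$ ($k = \left(-5\right)^{2} = 25$)
$\left(k + f{\left(-3,8 \right)}\right)^{2} = \left(25 - 24\right)^{2} = 1^{2} = 1$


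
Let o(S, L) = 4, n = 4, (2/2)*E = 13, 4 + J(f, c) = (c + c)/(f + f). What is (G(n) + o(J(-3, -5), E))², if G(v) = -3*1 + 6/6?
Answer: 4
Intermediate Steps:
J(f, c) = -4 + c/f (J(f, c) = -4 + (c + c)/(f + f) = -4 + (2*c)/((2*f)) = -4 + (2*c)*(1/(2*f)) = -4 + c/f)
E = 13
G(v) = -2 (G(v) = -3 + 6*(⅙) = -3 + 1 = -2)
(G(n) + o(J(-3, -5), E))² = (-2 + 4)² = 2² = 4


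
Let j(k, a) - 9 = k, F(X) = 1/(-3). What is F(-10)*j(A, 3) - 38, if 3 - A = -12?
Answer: -46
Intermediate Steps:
A = 15 (A = 3 - 1*(-12) = 3 + 12 = 15)
F(X) = -1/3
j(k, a) = 9 + k
F(-10)*j(A, 3) - 38 = -(9 + 15)/3 - 38 = -1/3*24 - 38 = -8 - 38 = -46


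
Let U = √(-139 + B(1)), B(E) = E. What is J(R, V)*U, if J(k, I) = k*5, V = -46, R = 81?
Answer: 405*I*√138 ≈ 4757.7*I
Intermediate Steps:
J(k, I) = 5*k
U = I*√138 (U = √(-139 + 1) = √(-138) = I*√138 ≈ 11.747*I)
J(R, V)*U = (5*81)*(I*√138) = 405*(I*√138) = 405*I*√138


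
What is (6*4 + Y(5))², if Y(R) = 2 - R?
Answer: 441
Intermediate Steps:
(6*4 + Y(5))² = (6*4 + (2 - 1*5))² = (24 + (2 - 5))² = (24 - 3)² = 21² = 441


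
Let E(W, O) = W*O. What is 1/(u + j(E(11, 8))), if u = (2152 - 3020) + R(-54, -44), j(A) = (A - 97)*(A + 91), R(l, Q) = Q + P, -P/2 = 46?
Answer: -1/2615 ≈ -0.00038241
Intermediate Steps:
P = -92 (P = -2*46 = -92)
R(l, Q) = -92 + Q (R(l, Q) = Q - 92 = -92 + Q)
E(W, O) = O*W
j(A) = (-97 + A)*(91 + A)
u = -1004 (u = (2152 - 3020) + (-92 - 44) = -868 - 136 = -1004)
1/(u + j(E(11, 8))) = 1/(-1004 + (-8827 + (8*11)**2 - 48*11)) = 1/(-1004 + (-8827 + 88**2 - 6*88)) = 1/(-1004 + (-8827 + 7744 - 528)) = 1/(-1004 - 1611) = 1/(-2615) = -1/2615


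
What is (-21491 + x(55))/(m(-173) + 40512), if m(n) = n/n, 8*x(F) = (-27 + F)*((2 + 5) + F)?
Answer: -1934/3683 ≈ -0.52512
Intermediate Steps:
x(F) = (-27 + F)*(7 + F)/8 (x(F) = ((-27 + F)*((2 + 5) + F))/8 = ((-27 + F)*(7 + F))/8 = (-27 + F)*(7 + F)/8)
m(n) = 1
(-21491 + x(55))/(m(-173) + 40512) = (-21491 + (-189/8 - 5/2*55 + (⅛)*55²))/(1 + 40512) = (-21491 + (-189/8 - 275/2 + (⅛)*3025))/40513 = (-21491 + (-189/8 - 275/2 + 3025/8))*(1/40513) = (-21491 + 217)*(1/40513) = -21274*1/40513 = -1934/3683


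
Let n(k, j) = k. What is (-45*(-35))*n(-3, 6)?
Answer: -4725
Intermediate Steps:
(-45*(-35))*n(-3, 6) = -45*(-35)*(-3) = 1575*(-3) = -4725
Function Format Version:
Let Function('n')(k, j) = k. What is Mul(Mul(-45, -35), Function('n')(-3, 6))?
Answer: -4725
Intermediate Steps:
Mul(Mul(-45, -35), Function('n')(-3, 6)) = Mul(Mul(-45, -35), -3) = Mul(1575, -3) = -4725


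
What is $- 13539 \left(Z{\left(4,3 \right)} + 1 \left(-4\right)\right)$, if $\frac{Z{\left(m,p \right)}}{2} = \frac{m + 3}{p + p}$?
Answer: $22565$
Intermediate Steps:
$Z{\left(m,p \right)} = \frac{3 + m}{p}$ ($Z{\left(m,p \right)} = 2 \frac{m + 3}{p + p} = 2 \frac{3 + m}{2 p} = \frac{3 + m}{p}$)
$- 13539 \left(Z{\left(4,3 \right)} + 1 \left(-4\right)\right) = - 13539 \left(\frac{3 + 4}{3} + 1 \left(-4\right)\right) = - 13539 \left(\frac{1}{3} \cdot 7 - 4\right) = - 13539 \left(\frac{7}{3} - 4\right) = \left(-13539\right) \left(- \frac{5}{3}\right) = 22565$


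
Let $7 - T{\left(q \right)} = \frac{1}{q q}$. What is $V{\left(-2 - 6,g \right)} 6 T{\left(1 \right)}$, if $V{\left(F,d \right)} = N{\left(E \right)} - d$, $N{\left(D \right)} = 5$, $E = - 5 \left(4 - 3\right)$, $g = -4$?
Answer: $324$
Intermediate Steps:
$E = -5$ ($E = \left(-5\right) 1 = -5$)
$T{\left(q \right)} = 7 - \frac{1}{q^{2}}$ ($T{\left(q \right)} = 7 - \frac{1}{q q} = 7 - \frac{1}{q^{2}}$)
$V{\left(F,d \right)} = 5 - d$
$V{\left(-2 - 6,g \right)} 6 T{\left(1 \right)} = \left(5 - -4\right) 6 \left(7 - 1^{-2}\right) = \left(5 + 4\right) 6 \left(7 - 1\right) = 9 \cdot 6 \left(7 - 1\right) = 54 \cdot 6 = 324$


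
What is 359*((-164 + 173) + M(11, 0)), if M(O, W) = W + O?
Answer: 7180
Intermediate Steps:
M(O, W) = O + W
359*((-164 + 173) + M(11, 0)) = 359*((-164 + 173) + (11 + 0)) = 359*(9 + 11) = 359*20 = 7180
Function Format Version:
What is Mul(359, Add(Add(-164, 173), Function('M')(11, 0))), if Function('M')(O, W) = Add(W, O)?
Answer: 7180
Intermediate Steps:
Function('M')(O, W) = Add(O, W)
Mul(359, Add(Add(-164, 173), Function('M')(11, 0))) = Mul(359, Add(Add(-164, 173), Add(11, 0))) = Mul(359, Add(9, 11)) = Mul(359, 20) = 7180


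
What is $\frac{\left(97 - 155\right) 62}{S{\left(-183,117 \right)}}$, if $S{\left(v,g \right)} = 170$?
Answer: $- \frac{1798}{85} \approx -21.153$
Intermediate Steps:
$\frac{\left(97 - 155\right) 62}{S{\left(-183,117 \right)}} = \frac{\left(97 - 155\right) 62}{170} = \left(-58\right) 62 \cdot \frac{1}{170} = \left(-3596\right) \frac{1}{170} = - \frac{1798}{85}$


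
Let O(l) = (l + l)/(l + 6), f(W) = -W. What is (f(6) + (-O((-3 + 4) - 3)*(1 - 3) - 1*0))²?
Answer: 64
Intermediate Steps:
O(l) = 2*l/(6 + l) (O(l) = (2*l)/(6 + l) = 2*l/(6 + l))
(f(6) + (-O((-3 + 4) - 3)*(1 - 3) - 1*0))² = (-1*6 + (-2*((-3 + 4) - 3)/(6 + ((-3 + 4) - 3))*(1 - 3) - 1*0))² = (-6 + (-2*(1 - 3)/(6 + (1 - 3))*(-2) + 0))² = (-6 + (-2*(-2)/(6 - 2)*(-2) + 0))² = (-6 + (-2*(-2)/4*(-2) + 0))² = (-6 + (-2*(-2)*(¼)*(-2) + 0))² = (-6 + (-(-1)*(-2) + 0))² = (-6 + (-1*2 + 0))² = (-6 + (-2 + 0))² = (-6 - 2)² = (-8)² = 64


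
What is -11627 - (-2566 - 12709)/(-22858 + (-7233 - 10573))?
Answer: -36370431/3128 ≈ -11627.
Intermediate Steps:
-11627 - (-2566 - 12709)/(-22858 + (-7233 - 10573)) = -11627 - (-15275)/(-22858 - 17806) = -11627 - (-15275)/(-40664) = -11627 - (-15275)*(-1)/40664 = -11627 - 1*1175/3128 = -11627 - 1175/3128 = -36370431/3128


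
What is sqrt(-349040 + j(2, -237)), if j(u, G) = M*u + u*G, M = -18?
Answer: 5*I*sqrt(13982) ≈ 591.23*I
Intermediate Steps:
j(u, G) = -18*u + G*u (j(u, G) = -18*u + u*G = -18*u + G*u)
sqrt(-349040 + j(2, -237)) = sqrt(-349040 + 2*(-18 - 237)) = sqrt(-349040 + 2*(-255)) = sqrt(-349040 - 510) = sqrt(-349550) = 5*I*sqrt(13982)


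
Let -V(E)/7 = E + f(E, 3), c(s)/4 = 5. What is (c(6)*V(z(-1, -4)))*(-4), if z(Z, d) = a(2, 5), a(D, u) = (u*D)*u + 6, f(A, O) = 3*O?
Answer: 36400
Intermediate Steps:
c(s) = 20 (c(s) = 4*5 = 20)
a(D, u) = 6 + D*u² (a(D, u) = (D*u)*u + 6 = D*u² + 6 = 6 + D*u²)
z(Z, d) = 56 (z(Z, d) = 6 + 2*5² = 6 + 2*25 = 6 + 50 = 56)
V(E) = -63 - 7*E (V(E) = -7*(E + 3*3) = -7*(E + 9) = -7*(9 + E) = -63 - 7*E)
(c(6)*V(z(-1, -4)))*(-4) = (20*(-63 - 7*56))*(-4) = (20*(-63 - 392))*(-4) = (20*(-455))*(-4) = -9100*(-4) = 36400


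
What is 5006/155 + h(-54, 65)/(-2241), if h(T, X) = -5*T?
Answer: 413948/12865 ≈ 32.176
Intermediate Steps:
5006/155 + h(-54, 65)/(-2241) = 5006/155 - 5*(-54)/(-2241) = 5006*(1/155) + 270*(-1/2241) = 5006/155 - 10/83 = 413948/12865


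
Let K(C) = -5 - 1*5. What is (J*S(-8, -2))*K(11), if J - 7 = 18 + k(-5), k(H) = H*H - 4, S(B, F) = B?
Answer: 3680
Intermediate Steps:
k(H) = -4 + H² (k(H) = H² - 4 = -4 + H²)
K(C) = -10 (K(C) = -5 - 5 = -10)
J = 46 (J = 7 + (18 + (-4 + (-5)²)) = 7 + (18 + (-4 + 25)) = 7 + (18 + 21) = 7 + 39 = 46)
(J*S(-8, -2))*K(11) = (46*(-8))*(-10) = -368*(-10) = 3680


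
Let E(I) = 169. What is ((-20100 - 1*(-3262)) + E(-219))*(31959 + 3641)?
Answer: -593416400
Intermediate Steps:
((-20100 - 1*(-3262)) + E(-219))*(31959 + 3641) = ((-20100 - 1*(-3262)) + 169)*(31959 + 3641) = ((-20100 + 3262) + 169)*35600 = (-16838 + 169)*35600 = -16669*35600 = -593416400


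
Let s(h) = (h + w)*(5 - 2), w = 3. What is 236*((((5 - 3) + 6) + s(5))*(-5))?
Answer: -37760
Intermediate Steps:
s(h) = 9 + 3*h (s(h) = (h + 3)*(5 - 2) = (3 + h)*3 = 9 + 3*h)
236*((((5 - 3) + 6) + s(5))*(-5)) = 236*((((5 - 3) + 6) + (9 + 3*5))*(-5)) = 236*(((2 + 6) + (9 + 15))*(-5)) = 236*((8 + 24)*(-5)) = 236*(32*(-5)) = 236*(-160) = -37760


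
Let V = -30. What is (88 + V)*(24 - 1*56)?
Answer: -1856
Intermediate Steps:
(88 + V)*(24 - 1*56) = (88 - 30)*(24 - 1*56) = 58*(24 - 56) = 58*(-32) = -1856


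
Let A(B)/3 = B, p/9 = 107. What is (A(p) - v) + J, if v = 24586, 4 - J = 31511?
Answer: -53204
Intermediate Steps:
p = 963 (p = 9*107 = 963)
A(B) = 3*B
J = -31507 (J = 4 - 1*31511 = 4 - 31511 = -31507)
(A(p) - v) + J = (3*963 - 1*24586) - 31507 = (2889 - 24586) - 31507 = -21697 - 31507 = -53204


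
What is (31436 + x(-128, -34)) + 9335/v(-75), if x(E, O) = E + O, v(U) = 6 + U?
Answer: 2148571/69 ≈ 31139.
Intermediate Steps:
(31436 + x(-128, -34)) + 9335/v(-75) = (31436 + (-128 - 34)) + 9335/(6 - 75) = (31436 - 162) + 9335/(-69) = 31274 + 9335*(-1/69) = 31274 - 9335/69 = 2148571/69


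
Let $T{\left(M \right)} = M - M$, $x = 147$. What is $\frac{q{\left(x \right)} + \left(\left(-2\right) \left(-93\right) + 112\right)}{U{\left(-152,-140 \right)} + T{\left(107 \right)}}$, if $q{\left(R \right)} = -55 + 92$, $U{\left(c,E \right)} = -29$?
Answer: $- \frac{335}{29} \approx -11.552$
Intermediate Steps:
$T{\left(M \right)} = 0$
$q{\left(R \right)} = 37$
$\frac{q{\left(x \right)} + \left(\left(-2\right) \left(-93\right) + 112\right)}{U{\left(-152,-140 \right)} + T{\left(107 \right)}} = \frac{37 + \left(\left(-2\right) \left(-93\right) + 112\right)}{-29 + 0} = \frac{37 + \left(186 + 112\right)}{-29} = \left(37 + 298\right) \left(- \frac{1}{29}\right) = 335 \left(- \frac{1}{29}\right) = - \frac{335}{29}$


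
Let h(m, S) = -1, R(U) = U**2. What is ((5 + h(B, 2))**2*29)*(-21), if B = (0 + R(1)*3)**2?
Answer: -9744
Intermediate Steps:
B = 9 (B = (0 + 1**2*3)**2 = (0 + 1*3)**2 = (0 + 3)**2 = 3**2 = 9)
((5 + h(B, 2))**2*29)*(-21) = ((5 - 1)**2*29)*(-21) = (4**2*29)*(-21) = (16*29)*(-21) = 464*(-21) = -9744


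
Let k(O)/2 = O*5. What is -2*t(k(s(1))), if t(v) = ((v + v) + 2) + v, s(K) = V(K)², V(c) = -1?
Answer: -64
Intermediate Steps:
s(K) = 1 (s(K) = (-1)² = 1)
k(O) = 10*O (k(O) = 2*(O*5) = 2*(5*O) = 10*O)
t(v) = 2 + 3*v (t(v) = (2*v + 2) + v = (2 + 2*v) + v = 2 + 3*v)
-2*t(k(s(1))) = -2*(2 + 3*(10*1)) = -2*(2 + 3*10) = -2*(2 + 30) = -2*32 = -64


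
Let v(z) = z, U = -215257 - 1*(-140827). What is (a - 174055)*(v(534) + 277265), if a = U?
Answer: -69028884515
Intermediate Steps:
U = -74430 (U = -215257 + 140827 = -74430)
a = -74430
(a - 174055)*(v(534) + 277265) = (-74430 - 174055)*(534 + 277265) = -248485*277799 = -69028884515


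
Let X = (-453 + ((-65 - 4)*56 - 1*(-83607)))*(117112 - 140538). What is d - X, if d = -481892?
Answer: 1856965648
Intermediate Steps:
X = -1857447540 (X = (-453 + (-69*56 + 83607))*(-23426) = (-453 + (-3864 + 83607))*(-23426) = (-453 + 79743)*(-23426) = 79290*(-23426) = -1857447540)
d - X = -481892 - 1*(-1857447540) = -481892 + 1857447540 = 1856965648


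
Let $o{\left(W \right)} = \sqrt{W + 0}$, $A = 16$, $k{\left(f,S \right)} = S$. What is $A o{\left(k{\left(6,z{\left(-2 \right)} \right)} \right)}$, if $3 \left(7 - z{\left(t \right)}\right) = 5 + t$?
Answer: $16 \sqrt{6} \approx 39.192$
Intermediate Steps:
$z{\left(t \right)} = \frac{16}{3} - \frac{t}{3}$ ($z{\left(t \right)} = 7 - \frac{5 + t}{3} = 7 - \left(\frac{5}{3} + \frac{t}{3}\right) = \frac{16}{3} - \frac{t}{3}$)
$o{\left(W \right)} = \sqrt{W}$
$A o{\left(k{\left(6,z{\left(-2 \right)} \right)} \right)} = 16 \sqrt{\frac{16}{3} - - \frac{2}{3}} = 16 \sqrt{\frac{16}{3} + \frac{2}{3}} = 16 \sqrt{6}$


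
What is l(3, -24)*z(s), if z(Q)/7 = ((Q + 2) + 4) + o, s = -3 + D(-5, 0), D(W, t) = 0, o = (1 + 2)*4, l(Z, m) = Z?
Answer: 315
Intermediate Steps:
o = 12 (o = 3*4 = 12)
s = -3 (s = -3 + 0 = -3)
z(Q) = 126 + 7*Q (z(Q) = 7*(((Q + 2) + 4) + 12) = 7*(((2 + Q) + 4) + 12) = 7*((6 + Q) + 12) = 7*(18 + Q) = 126 + 7*Q)
l(3, -24)*z(s) = 3*(126 + 7*(-3)) = 3*(126 - 21) = 3*105 = 315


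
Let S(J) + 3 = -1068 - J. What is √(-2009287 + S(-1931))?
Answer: I*√2008427 ≈ 1417.2*I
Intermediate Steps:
S(J) = -1071 - J (S(J) = -3 + (-1068 - J) = -1071 - J)
√(-2009287 + S(-1931)) = √(-2009287 + (-1071 - 1*(-1931))) = √(-2009287 + (-1071 + 1931)) = √(-2009287 + 860) = √(-2008427) = I*√2008427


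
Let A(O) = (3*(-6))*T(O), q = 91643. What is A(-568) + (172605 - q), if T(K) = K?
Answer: 91186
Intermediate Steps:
A(O) = -18*O (A(O) = (3*(-6))*O = -18*O)
A(-568) + (172605 - q) = -18*(-568) + (172605 - 1*91643) = 10224 + (172605 - 91643) = 10224 + 80962 = 91186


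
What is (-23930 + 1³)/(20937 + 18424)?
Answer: -23929/39361 ≈ -0.60794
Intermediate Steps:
(-23930 + 1³)/(20937 + 18424) = (-23930 + 1)/39361 = -23929*1/39361 = -23929/39361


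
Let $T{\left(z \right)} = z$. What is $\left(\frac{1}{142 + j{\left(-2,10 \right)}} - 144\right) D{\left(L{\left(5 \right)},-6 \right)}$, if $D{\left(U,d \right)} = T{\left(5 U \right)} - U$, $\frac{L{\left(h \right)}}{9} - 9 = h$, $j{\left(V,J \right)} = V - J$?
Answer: $- \frac{4717188}{65} \approx -72572.0$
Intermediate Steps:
$L{\left(h \right)} = 81 + 9 h$
$D{\left(U,d \right)} = 4 U$ ($D{\left(U,d \right)} = 5 U - U = 4 U$)
$\left(\frac{1}{142 + j{\left(-2,10 \right)}} - 144\right) D{\left(L{\left(5 \right)},-6 \right)} = \left(\frac{1}{142 - 12} - 144\right) 4 \left(81 + 9 \cdot 5\right) = \left(\frac{1}{142 - 12} - 144\right) 4 \left(81 + 45\right) = \left(\frac{1}{142 - 12} - 144\right) 4 \cdot 126 = \left(\frac{1}{130} - 144\right) 504 = \left(- \frac{18719}{130}\right) 504 = - \frac{4717188}{65}$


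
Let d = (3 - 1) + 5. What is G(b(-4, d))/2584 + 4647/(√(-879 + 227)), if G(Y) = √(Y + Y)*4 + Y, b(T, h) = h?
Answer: 7/2584 + √14/646 - 4647*I*√163/326 ≈ 0.008501 - 181.99*I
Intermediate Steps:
d = 7 (d = 2 + 5 = 7)
G(Y) = Y + 4*√2*√Y (G(Y) = √(2*Y)*4 + Y = (√2*√Y)*4 + Y = 4*√2*√Y + Y = Y + 4*√2*√Y)
G(b(-4, d))/2584 + 4647/(√(-879 + 227)) = (7 + 4*√2*√7)/2584 + 4647/(√(-879 + 227)) = (7 + 4*√14)*(1/2584) + 4647/(√(-652)) = (7/2584 + √14/646) + 4647/((2*I*√163)) = (7/2584 + √14/646) + 4647*(-I*√163/326) = (7/2584 + √14/646) - 4647*I*√163/326 = 7/2584 + √14/646 - 4647*I*√163/326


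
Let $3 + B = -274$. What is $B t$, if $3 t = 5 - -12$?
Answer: $- \frac{4709}{3} \approx -1569.7$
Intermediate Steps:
$B = -277$ ($B = -3 - 274 = -277$)
$t = \frac{17}{3}$ ($t = \frac{5 - -12}{3} = \frac{5 + 12}{3} = \frac{1}{3} \cdot 17 = \frac{17}{3} \approx 5.6667$)
$B t = \left(-277\right) \frac{17}{3} = - \frac{4709}{3}$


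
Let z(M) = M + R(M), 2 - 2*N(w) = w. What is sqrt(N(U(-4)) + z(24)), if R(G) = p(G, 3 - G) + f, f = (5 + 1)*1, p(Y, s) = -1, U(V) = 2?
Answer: sqrt(29) ≈ 5.3852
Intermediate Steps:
f = 6 (f = 6*1 = 6)
R(G) = 5 (R(G) = -1 + 6 = 5)
N(w) = 1 - w/2
z(M) = 5 + M (z(M) = M + 5 = 5 + M)
sqrt(N(U(-4)) + z(24)) = sqrt((1 - 1/2*2) + (5 + 24)) = sqrt((1 - 1) + 29) = sqrt(0 + 29) = sqrt(29)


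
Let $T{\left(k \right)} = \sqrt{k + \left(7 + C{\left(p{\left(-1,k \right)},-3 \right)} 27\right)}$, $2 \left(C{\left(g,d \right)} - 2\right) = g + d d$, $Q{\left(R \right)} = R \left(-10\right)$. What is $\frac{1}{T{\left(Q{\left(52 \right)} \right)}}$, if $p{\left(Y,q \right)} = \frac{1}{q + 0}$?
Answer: $- \frac{4 i \sqrt{2535195}}{117009} \approx - 0.054431 i$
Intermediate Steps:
$Q{\left(R \right)} = - 10 R$
$p{\left(Y,q \right)} = \frac{1}{q}$
$C{\left(g,d \right)} = 2 + \frac{g}{2} + \frac{d^{2}}{2}$ ($C{\left(g,d \right)} = 2 + \frac{g + d d}{2} = 2 + \frac{g + d^{2}}{2} = 2 + \left(\frac{g}{2} + \frac{d^{2}}{2}\right) = 2 + \frac{g}{2} + \frac{d^{2}}{2}$)
$T{\left(k \right)} = \sqrt{\frac{365}{2} + k + \frac{27}{2 k}}$ ($T{\left(k \right)} = \sqrt{k + \left(7 + \left(2 + \frac{1}{2 k} + \frac{\left(-3\right)^{2}}{2}\right) 27\right)} = \sqrt{k + \left(7 + \left(2 + \frac{1}{2 k} + \frac{1}{2} \cdot 9\right) 27\right)} = \sqrt{k + \left(7 + \left(2 + \frac{1}{2 k} + \frac{9}{2}\right) 27\right)} = \sqrt{k + \left(7 + \left(\frac{13}{2} + \frac{1}{2 k}\right) 27\right)} = \sqrt{k + \left(7 + \left(\frac{351}{2} + \frac{27}{2 k}\right)\right)} = \sqrt{k + \left(\frac{365}{2} + \frac{27}{2 k}\right)} = \sqrt{\frac{365}{2} + k + \frac{27}{2 k}}$)
$\frac{1}{T{\left(Q{\left(52 \right)} \right)}} = \frac{1}{\frac{1}{2} \sqrt{730 + 4 \left(\left(-10\right) 52\right) + \frac{54}{\left(-10\right) 52}}} = \frac{1}{\frac{1}{2} \sqrt{730 + 4 \left(-520\right) + \frac{54}{-520}}} = \frac{1}{\frac{1}{2} \sqrt{730 - 2080 + 54 \left(- \frac{1}{520}\right)}} = \frac{1}{\frac{1}{2} \sqrt{730 - 2080 - \frac{27}{260}}} = \frac{1}{\frac{1}{2} \sqrt{- \frac{351027}{260}}} = \frac{1}{\frac{1}{2} \frac{3 i \sqrt{2535195}}{130}} = \frac{1}{\frac{3}{260} i \sqrt{2535195}} = - \frac{4 i \sqrt{2535195}}{117009}$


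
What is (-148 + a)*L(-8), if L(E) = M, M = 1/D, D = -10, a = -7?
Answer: 31/2 ≈ 15.500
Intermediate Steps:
M = -1/10 (M = 1/(-10) = -1/10 ≈ -0.10000)
L(E) = -1/10
(-148 + a)*L(-8) = (-148 - 7)*(-1/10) = -155*(-1/10) = 31/2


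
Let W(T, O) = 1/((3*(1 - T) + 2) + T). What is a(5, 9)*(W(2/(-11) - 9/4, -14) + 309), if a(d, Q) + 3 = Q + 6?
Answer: 804900/217 ≈ 3709.2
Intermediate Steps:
a(d, Q) = 3 + Q (a(d, Q) = -3 + (Q + 6) = -3 + (6 + Q) = 3 + Q)
W(T, O) = 1/(5 - 2*T) (W(T, O) = 1/(((3 - 3*T) + 2) + T) = 1/((5 - 3*T) + T) = 1/(5 - 2*T))
a(5, 9)*(W(2/(-11) - 9/4, -14) + 309) = (3 + 9)*(-1/(-5 + 2*(2/(-11) - 9/4)) + 309) = 12*(-1/(-5 + 2*(2*(-1/11) - 9*¼)) + 309) = 12*(-1/(-5 + 2*(-2/11 - 9/4)) + 309) = 12*(-1/(-5 + 2*(-107/44)) + 309) = 12*(-1/(-5 - 107/22) + 309) = 12*(-1/(-217/22) + 309) = 12*(-1*(-22/217) + 309) = 12*(22/217 + 309) = 12*(67075/217) = 804900/217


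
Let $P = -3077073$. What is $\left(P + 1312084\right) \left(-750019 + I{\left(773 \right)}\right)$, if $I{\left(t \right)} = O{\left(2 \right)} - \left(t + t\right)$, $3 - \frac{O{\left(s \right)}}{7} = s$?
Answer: $1326491602862$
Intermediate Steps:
$O{\left(s \right)} = 21 - 7 s$
$I{\left(t \right)} = 7 - 2 t$ ($I{\left(t \right)} = \left(21 - 14\right) - \left(t + t\right) = \left(21 - 14\right) - 2 t = 7 - 2 t$)
$\left(P + 1312084\right) \left(-750019 + I{\left(773 \right)}\right) = \left(-3077073 + 1312084\right) \left(-750019 + \left(7 - 1546\right)\right) = - 1764989 \left(-750019 + \left(7 - 1546\right)\right) = - 1764989 \left(-750019 - 1539\right) = \left(-1764989\right) \left(-751558\right) = 1326491602862$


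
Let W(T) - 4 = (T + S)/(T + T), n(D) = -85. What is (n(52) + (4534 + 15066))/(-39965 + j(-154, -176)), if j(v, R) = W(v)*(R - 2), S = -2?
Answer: -500885/1046357 ≈ -0.47869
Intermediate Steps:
W(T) = 4 + (-2 + T)/(2*T) (W(T) = 4 + (T - 2)/(T + T) = 4 + (-2 + T)/((2*T)) = 4 + (-2 + T)*(1/(2*T)) = 4 + (-2 + T)/(2*T))
j(v, R) = (-2 + R)*(9/2 - 1/v) (j(v, R) = (9/2 - 1/v)*(R - 2) = (9/2 - 1/v)*(-2 + R) = (-2 + R)*(9/2 - 1/v))
(n(52) + (4534 + 15066))/(-39965 + j(-154, -176)) = (-85 + (4534 + 15066))/(-39965 + (1/2)*(-2 - 176)*(-2 + 9*(-154))/(-154)) = (-85 + 19600)/(-39965 + (1/2)*(-1/154)*(-178)*(-2 - 1386)) = 19515/(-39965 + (1/2)*(-1/154)*(-178)*(-1388)) = 19515/(-39965 - 61766/77) = 19515/(-3139071/77) = 19515*(-77/3139071) = -500885/1046357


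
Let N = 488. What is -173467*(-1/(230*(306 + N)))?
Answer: 173467/182620 ≈ 0.94988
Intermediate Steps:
-173467*(-1/(230*(306 + N))) = -173467*(-1/(230*(306 + 488))) = -173467/((-230*794)) = -173467/(-182620) = -173467*(-1/182620) = 173467/182620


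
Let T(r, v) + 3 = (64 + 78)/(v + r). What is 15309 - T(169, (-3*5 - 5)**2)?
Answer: 8712386/569 ≈ 15312.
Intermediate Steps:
T(r, v) = -3 + 142/(r + v) (T(r, v) = -3 + (64 + 78)/(v + r) = -3 + 142/(r + v))
15309 - T(169, (-3*5 - 5)**2) = 15309 - (142 - 3*169 - 3*(-3*5 - 5)**2)/(169 + (-3*5 - 5)**2) = 15309 - (142 - 507 - 3*(-15 - 5)**2)/(169 + (-15 - 5)**2) = 15309 - (142 - 507 - 3*(-20)**2)/(169 + (-20)**2) = 15309 - (142 - 507 - 3*400)/(169 + 400) = 15309 - (142 - 507 - 1200)/569 = 15309 - (-1565)/569 = 15309 - 1*(-1565/569) = 15309 + 1565/569 = 8712386/569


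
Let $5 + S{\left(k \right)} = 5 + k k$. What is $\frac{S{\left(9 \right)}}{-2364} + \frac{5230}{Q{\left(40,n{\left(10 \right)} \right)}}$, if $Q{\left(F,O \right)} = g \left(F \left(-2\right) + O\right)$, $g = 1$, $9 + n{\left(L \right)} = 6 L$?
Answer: $- \frac{4122023}{22852} \approx -180.38$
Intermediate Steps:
$n{\left(L \right)} = -9 + 6 L$
$S{\left(k \right)} = k^{2}$ ($S{\left(k \right)} = -5 + \left(5 + k k\right) = -5 + \left(5 + k^{2}\right) = k^{2}$)
$Q{\left(F,O \right)} = O - 2 F$ ($Q{\left(F,O \right)} = 1 \left(F \left(-2\right) + O\right) = 1 \left(- 2 F + O\right) = 1 \left(O - 2 F\right) = O - 2 F$)
$\frac{S{\left(9 \right)}}{-2364} + \frac{5230}{Q{\left(40,n{\left(10 \right)} \right)}} = \frac{9^{2}}{-2364} + \frac{5230}{\left(-9 + 6 \cdot 10\right) - 80} = 81 \left(- \frac{1}{2364}\right) + \frac{5230}{\left(-9 + 60\right) - 80} = - \frac{27}{788} + \frac{5230}{51 - 80} = - \frac{27}{788} + \frac{5230}{-29} = - \frac{27}{788} + 5230 \left(- \frac{1}{29}\right) = - \frac{27}{788} - \frac{5230}{29} = - \frac{4122023}{22852}$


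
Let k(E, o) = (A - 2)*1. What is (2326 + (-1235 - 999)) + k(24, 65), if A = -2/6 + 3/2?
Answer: 547/6 ≈ 91.167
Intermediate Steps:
A = 7/6 (A = -2*⅙ + 3*(½) = -⅓ + 3/2 = 7/6 ≈ 1.1667)
k(E, o) = -⅚ (k(E, o) = (7/6 - 2)*1 = -⅚*1 = -⅚)
(2326 + (-1235 - 999)) + k(24, 65) = (2326 + (-1235 - 999)) - ⅚ = (2326 - 2234) - ⅚ = 92 - ⅚ = 547/6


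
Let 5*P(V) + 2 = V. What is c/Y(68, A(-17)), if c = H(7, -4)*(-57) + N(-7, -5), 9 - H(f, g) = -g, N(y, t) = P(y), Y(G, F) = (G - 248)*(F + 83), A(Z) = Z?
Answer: 239/9900 ≈ 0.024141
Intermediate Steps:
Y(G, F) = (-248 + G)*(83 + F)
P(V) = -⅖ + V/5
N(y, t) = -⅖ + y/5
H(f, g) = 9 + g (H(f, g) = 9 - (-1)*g = 9 + g)
c = -1434/5 (c = (9 - 4)*(-57) + (-⅖ + (⅕)*(-7)) = 5*(-57) + (-⅖ - 7/5) = -285 - 9/5 = -1434/5 ≈ -286.80)
c/Y(68, A(-17)) = -1434/(5*(-20584 - 248*(-17) + 83*68 - 17*68)) = -1434/(5*(-20584 + 4216 + 5644 - 1156)) = -1434/5/(-11880) = -1434/5*(-1/11880) = 239/9900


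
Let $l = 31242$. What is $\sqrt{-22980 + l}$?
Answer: $9 \sqrt{102} \approx 90.896$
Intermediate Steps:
$\sqrt{-22980 + l} = \sqrt{-22980 + 31242} = \sqrt{8262} = 9 \sqrt{102}$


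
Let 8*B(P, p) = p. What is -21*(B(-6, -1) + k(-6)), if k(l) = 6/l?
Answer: 189/8 ≈ 23.625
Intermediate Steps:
B(P, p) = p/8
-21*(B(-6, -1) + k(-6)) = -21*((1/8)*(-1) + 6/(-6)) = -21*(-1/8 + 6*(-1/6)) = -21*(-1/8 - 1) = -21*(-9/8) = 189/8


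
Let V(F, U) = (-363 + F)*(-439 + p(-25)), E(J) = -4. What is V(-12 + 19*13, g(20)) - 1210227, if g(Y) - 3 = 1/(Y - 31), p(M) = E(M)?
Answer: -1153523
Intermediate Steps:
p(M) = -4
g(Y) = 3 + 1/(-31 + Y) (g(Y) = 3 + 1/(Y - 31) = 3 + 1/(-31 + Y))
V(F, U) = 160809 - 443*F (V(F, U) = (-363 + F)*(-439 - 4) = (-363 + F)*(-443) = 160809 - 443*F)
V(-12 + 19*13, g(20)) - 1210227 = (160809 - 443*(-12 + 19*13)) - 1210227 = (160809 - 443*(-12 + 247)) - 1210227 = (160809 - 443*235) - 1210227 = (160809 - 104105) - 1210227 = 56704 - 1210227 = -1153523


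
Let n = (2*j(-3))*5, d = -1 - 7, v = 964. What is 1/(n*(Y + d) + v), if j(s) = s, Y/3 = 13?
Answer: 1/34 ≈ 0.029412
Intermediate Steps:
Y = 39 (Y = 3*13 = 39)
d = -8
n = -30 (n = (2*(-3))*5 = -6*5 = -30)
1/(n*(Y + d) + v) = 1/(-30*(39 - 8) + 964) = 1/(-30*31 + 964) = 1/(-930 + 964) = 1/34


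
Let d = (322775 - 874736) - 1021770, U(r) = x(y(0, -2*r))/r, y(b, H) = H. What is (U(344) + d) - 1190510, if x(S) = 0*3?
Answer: -2764241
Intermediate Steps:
x(S) = 0
U(r) = 0 (U(r) = 0/r = 0)
d = -1573731 (d = -551961 - 1021770 = -1573731)
(U(344) + d) - 1190510 = (0 - 1573731) - 1190510 = -1573731 - 1190510 = -2764241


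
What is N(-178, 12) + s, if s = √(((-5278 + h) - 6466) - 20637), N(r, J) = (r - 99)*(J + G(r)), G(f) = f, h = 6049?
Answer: 45982 + 2*I*√6583 ≈ 45982.0 + 162.27*I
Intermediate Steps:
N(r, J) = (-99 + r)*(J + r) (N(r, J) = (r - 99)*(J + r) = (-99 + r)*(J + r))
s = 2*I*√6583 (s = √(((-5278 + 6049) - 6466) - 20637) = √((771 - 6466) - 20637) = √(-5695 - 20637) = √(-26332) = 2*I*√6583 ≈ 162.27*I)
N(-178, 12) + s = ((-178)² - 99*12 - 99*(-178) + 12*(-178)) + 2*I*√6583 = (31684 - 1188 + 17622 - 2136) + 2*I*√6583 = 45982 + 2*I*√6583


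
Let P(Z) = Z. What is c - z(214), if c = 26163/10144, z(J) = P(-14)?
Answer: 168179/10144 ≈ 16.579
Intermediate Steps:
z(J) = -14
c = 26163/10144 (c = 26163*(1/10144) = 26163/10144 ≈ 2.5792)
c - z(214) = 26163/10144 - 1*(-14) = 26163/10144 + 14 = 168179/10144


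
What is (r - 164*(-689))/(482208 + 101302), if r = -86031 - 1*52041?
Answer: -12538/291755 ≈ -0.042974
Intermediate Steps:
r = -138072 (r = -86031 - 52041 = -138072)
(r - 164*(-689))/(482208 + 101302) = (-138072 - 164*(-689))/(482208 + 101302) = (-138072 + 112996)/583510 = -25076*1/583510 = -12538/291755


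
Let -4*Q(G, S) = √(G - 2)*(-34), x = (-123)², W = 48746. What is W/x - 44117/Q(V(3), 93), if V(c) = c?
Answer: -1334063504/257193 ≈ -5187.0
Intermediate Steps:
x = 15129
Q(G, S) = 17*√(-2 + G)/2 (Q(G, S) = -√(G - 2)*(-34)/4 = -√(-2 + G)*(-34)/4 = -(-17)*√(-2 + G)/2 = 17*√(-2 + G)/2)
W/x - 44117/Q(V(3), 93) = 48746/15129 - 44117*2/(17*√(-2 + 3)) = 48746*(1/15129) - 44117/(17*√1/2) = 48746/15129 - 44117/((17/2)*1) = 48746/15129 - 44117/17/2 = 48746/15129 - 44117*2/17 = 48746/15129 - 88234/17 = -1334063504/257193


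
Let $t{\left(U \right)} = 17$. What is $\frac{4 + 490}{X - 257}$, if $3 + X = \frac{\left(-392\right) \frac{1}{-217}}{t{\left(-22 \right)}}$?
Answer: $- \frac{130169}{68482} \approx -1.9008$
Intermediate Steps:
$X = - \frac{1525}{527}$ ($X = -3 + \frac{\left(-392\right) \frac{1}{-217}}{17} = -3 + \left(-392\right) \left(- \frac{1}{217}\right) \frac{1}{17} = -3 + \frac{56}{31} \cdot \frac{1}{17} = -3 + \frac{56}{527} = - \frac{1525}{527} \approx -2.8937$)
$\frac{4 + 490}{X - 257} = \frac{4 + 490}{- \frac{1525}{527} - 257} = \frac{494}{- \frac{136964}{527}} = 494 \left(- \frac{527}{136964}\right) = - \frac{130169}{68482}$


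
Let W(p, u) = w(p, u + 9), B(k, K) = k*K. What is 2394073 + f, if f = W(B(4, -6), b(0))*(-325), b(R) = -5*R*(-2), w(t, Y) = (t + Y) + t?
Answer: 2406748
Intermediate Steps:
B(k, K) = K*k
w(t, Y) = Y + 2*t (w(t, Y) = (Y + t) + t = Y + 2*t)
b(R) = 10*R
W(p, u) = 9 + u + 2*p (W(p, u) = (u + 9) + 2*p = (9 + u) + 2*p = 9 + u + 2*p)
f = 12675 (f = (9 + 10*0 + 2*(-6*4))*(-325) = (9 + 0 + 2*(-24))*(-325) = (9 + 0 - 48)*(-325) = -39*(-325) = 12675)
2394073 + f = 2394073 + 12675 = 2406748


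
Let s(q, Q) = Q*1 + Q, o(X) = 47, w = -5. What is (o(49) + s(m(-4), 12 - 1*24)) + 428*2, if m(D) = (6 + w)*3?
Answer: 879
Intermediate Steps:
m(D) = 3 (m(D) = (6 - 5)*3 = 1*3 = 3)
s(q, Q) = 2*Q (s(q, Q) = Q + Q = 2*Q)
(o(49) + s(m(-4), 12 - 1*24)) + 428*2 = (47 + 2*(12 - 1*24)) + 428*2 = (47 + 2*(12 - 24)) + 856 = (47 + 2*(-12)) + 856 = (47 - 24) + 856 = 23 + 856 = 879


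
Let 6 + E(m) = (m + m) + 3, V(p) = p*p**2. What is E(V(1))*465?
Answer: -465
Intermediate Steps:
V(p) = p**3
E(m) = -3 + 2*m (E(m) = -6 + ((m + m) + 3) = -6 + (2*m + 3) = -6 + (3 + 2*m) = -3 + 2*m)
E(V(1))*465 = (-3 + 2*1**3)*465 = (-3 + 2*1)*465 = (-3 + 2)*465 = -1*465 = -465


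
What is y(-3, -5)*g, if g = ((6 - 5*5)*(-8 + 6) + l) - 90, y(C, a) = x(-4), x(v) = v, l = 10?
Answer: 168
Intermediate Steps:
y(C, a) = -4
g = -42 (g = ((6 - 5*5)*(-8 + 6) + 10) - 90 = ((6 - 25)*(-2) + 10) - 90 = (-19*(-2) + 10) - 90 = (38 + 10) - 90 = 48 - 90 = -42)
y(-3, -5)*g = -4*(-42) = 168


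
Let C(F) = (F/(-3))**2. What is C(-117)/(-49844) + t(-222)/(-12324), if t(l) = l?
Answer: -639953/51189788 ≈ -0.012502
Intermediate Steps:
C(F) = F**2/9 (C(F) = (F*(-1/3))**2 = (-F/3)**2 = F**2/9)
C(-117)/(-49844) + t(-222)/(-12324) = ((1/9)*(-117)**2)/(-49844) - 222/(-12324) = ((1/9)*13689)*(-1/49844) - 222*(-1/12324) = 1521*(-1/49844) + 37/2054 = -1521/49844 + 37/2054 = -639953/51189788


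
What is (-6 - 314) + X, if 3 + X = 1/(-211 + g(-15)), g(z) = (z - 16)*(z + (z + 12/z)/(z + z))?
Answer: -11515123/35651 ≈ -323.00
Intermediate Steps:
g(z) = (-16 + z)*(z + (z + 12/z)/(2*z)) (g(z) = (-16 + z)*(z + (z + 12/z)/((2*z))) = (-16 + z)*(z + (z + 12/z)*(1/(2*z))) = (-16 + z)*(z + (z + 12/z)/(2*z)))
X = -106803/35651 (X = -3 + 1/(-211 + (-8 + (-15)² - 96/(-15)² + 6/(-15) - 31/2*(-15))) = -3 + 1/(-211 + (-8 + 225 - 96*1/225 + 6*(-1/15) + 465/2)) = -3 + 1/(-211 + (-8 + 225 - 32/75 - ⅖ + 465/2)) = -3 + 1/(-211 + 67301/150) = -3 + 1/(35651/150) = -3 + 150/35651 = -106803/35651 ≈ -2.9958)
(-6 - 314) + X = (-6 - 314) - 106803/35651 = -320 - 106803/35651 = -11515123/35651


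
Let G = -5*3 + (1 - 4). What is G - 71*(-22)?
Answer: 1544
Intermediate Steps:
G = -18 (G = -15 - 3 = -18)
G - 71*(-22) = -18 - 71*(-22) = -18 + 1562 = 1544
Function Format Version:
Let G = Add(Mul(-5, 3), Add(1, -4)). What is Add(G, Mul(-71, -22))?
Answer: 1544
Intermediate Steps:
G = -18 (G = Add(-15, -3) = -18)
Add(G, Mul(-71, -22)) = Add(-18, Mul(-71, -22)) = Add(-18, 1562) = 1544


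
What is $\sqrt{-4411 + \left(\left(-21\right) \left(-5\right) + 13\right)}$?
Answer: $9 i \sqrt{53} \approx 65.521 i$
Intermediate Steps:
$\sqrt{-4411 + \left(\left(-21\right) \left(-5\right) + 13\right)} = \sqrt{-4411 + \left(105 + 13\right)} = \sqrt{-4411 + 118} = \sqrt{-4293} = 9 i \sqrt{53}$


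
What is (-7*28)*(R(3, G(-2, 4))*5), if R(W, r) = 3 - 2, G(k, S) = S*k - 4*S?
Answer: -980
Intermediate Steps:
G(k, S) = -4*S + S*k
R(W, r) = 1
(-7*28)*(R(3, G(-2, 4))*5) = (-7*28)*(1*5) = -196*5 = -980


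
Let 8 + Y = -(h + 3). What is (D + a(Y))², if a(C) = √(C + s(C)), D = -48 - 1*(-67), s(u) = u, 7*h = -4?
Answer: (133 + I*√1022)²/49 ≈ 340.14 + 173.54*I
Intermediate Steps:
h = -4/7 (h = (⅐)*(-4) = -4/7 ≈ -0.57143)
Y = -73/7 (Y = -8 - (-4/7 + 3) = -8 - 1*17/7 = -8 - 17/7 = -73/7 ≈ -10.429)
D = 19 (D = -48 + 67 = 19)
a(C) = √2*√C (a(C) = √(C + C) = √(2*C) = √2*√C)
(D + a(Y))² = (19 + √2*√(-73/7))² = (19 + √2*(I*√511/7))² = (19 + I*√1022/7)²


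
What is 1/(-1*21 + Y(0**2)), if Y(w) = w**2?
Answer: -1/21 ≈ -0.047619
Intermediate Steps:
1/(-1*21 + Y(0**2)) = 1/(-1*21 + (0**2)**2) = 1/(-21 + 0**2) = 1/(-21 + 0) = 1/(-21) = -1/21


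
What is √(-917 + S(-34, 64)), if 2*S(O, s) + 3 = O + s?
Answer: I*√3614/2 ≈ 30.058*I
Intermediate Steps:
S(O, s) = -3/2 + O/2 + s/2 (S(O, s) = -3/2 + (O + s)/2 = -3/2 + (O/2 + s/2) = -3/2 + O/2 + s/2)
√(-917 + S(-34, 64)) = √(-917 + (-3/2 + (½)*(-34) + (½)*64)) = √(-917 + (-3/2 - 17 + 32)) = √(-917 + 27/2) = √(-1807/2) = I*√3614/2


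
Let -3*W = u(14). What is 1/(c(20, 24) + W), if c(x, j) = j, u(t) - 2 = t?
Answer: 3/56 ≈ 0.053571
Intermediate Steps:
u(t) = 2 + t
W = -16/3 (W = -(2 + 14)/3 = -⅓*16 = -16/3 ≈ -5.3333)
1/(c(20, 24) + W) = 1/(24 - 16/3) = 1/(56/3) = 3/56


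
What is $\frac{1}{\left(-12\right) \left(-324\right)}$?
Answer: $\frac{1}{3888} \approx 0.0002572$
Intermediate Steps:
$\frac{1}{\left(-12\right) \left(-324\right)} = \left(- \frac{1}{12}\right) \left(- \frac{1}{324}\right) = \frac{1}{3888}$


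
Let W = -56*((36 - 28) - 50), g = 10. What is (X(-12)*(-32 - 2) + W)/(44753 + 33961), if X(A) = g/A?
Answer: 7141/236142 ≈ 0.030240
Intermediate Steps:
X(A) = 10/A
W = 2352 (W = -56*(8 - 50) = -56*(-42) = 2352)
(X(-12)*(-32 - 2) + W)/(44753 + 33961) = ((10/(-12))*(-32 - 2) + 2352)/(44753 + 33961) = ((10*(-1/12))*(-34) + 2352)/78714 = (-⅚*(-34) + 2352)*(1/78714) = (85/3 + 2352)*(1/78714) = (7141/3)*(1/78714) = 7141/236142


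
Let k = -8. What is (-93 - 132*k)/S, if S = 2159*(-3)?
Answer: -321/2159 ≈ -0.14868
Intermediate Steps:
S = -6477
(-93 - 132*k)/S = (-93 - 132*(-8))/(-6477) = (-93 + 1056)*(-1/6477) = 963*(-1/6477) = -321/2159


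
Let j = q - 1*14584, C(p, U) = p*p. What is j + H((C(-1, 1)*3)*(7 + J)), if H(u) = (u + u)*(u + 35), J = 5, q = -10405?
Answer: -19877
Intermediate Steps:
C(p, U) = p²
H(u) = 2*u*(35 + u) (H(u) = (2*u)*(35 + u) = 2*u*(35 + u))
j = -24989 (j = -10405 - 1*14584 = -10405 - 14584 = -24989)
j + H((C(-1, 1)*3)*(7 + J)) = -24989 + 2*(((-1)²*3)*(7 + 5))*(35 + ((-1)²*3)*(7 + 5)) = -24989 + 2*((1*3)*12)*(35 + (1*3)*12) = -24989 + 2*(3*12)*(35 + 3*12) = -24989 + 2*36*(35 + 36) = -24989 + 2*36*71 = -24989 + 5112 = -19877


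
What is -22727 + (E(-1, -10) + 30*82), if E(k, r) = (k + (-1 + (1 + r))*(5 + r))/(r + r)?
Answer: -405389/20 ≈ -20269.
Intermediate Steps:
E(k, r) = (k + r*(5 + r))/(2*r) (E(k, r) = (k + r*(5 + r))/((2*r)) = (k + r*(5 + r))*(1/(2*r)) = (k + r*(5 + r))/(2*r))
-22727 + (E(-1, -10) + 30*82) = -22727 + ((½)*(-1 - 10*(5 - 10))/(-10) + 30*82) = -22727 + ((½)*(-⅒)*(-1 - 10*(-5)) + 2460) = -22727 + ((½)*(-⅒)*(-1 + 50) + 2460) = -22727 + ((½)*(-⅒)*49 + 2460) = -22727 + (-49/20 + 2460) = -22727 + 49151/20 = -405389/20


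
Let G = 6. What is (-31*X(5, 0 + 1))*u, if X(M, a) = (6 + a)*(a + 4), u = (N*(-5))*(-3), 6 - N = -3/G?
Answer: -211575/2 ≈ -1.0579e+5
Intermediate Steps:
N = 13/2 (N = 6 - (-3)/6 = 6 - 1*(-1/2) = 6 + 1/2 = 13/2 ≈ 6.5000)
u = 195/2 (u = ((13/2)*(-5))*(-3) = -65/2*(-3) = 195/2 ≈ 97.500)
X(M, a) = (4 + a)*(6 + a) (X(M, a) = (6 + a)*(4 + a) = (4 + a)*(6 + a))
(-31*X(5, 0 + 1))*u = -31*(24 + (0 + 1)**2 + 10*(0 + 1))*(195/2) = -31*(24 + 1**2 + 10*1)*(195/2) = -31*(24 + 1 + 10)*(195/2) = -31*35*(195/2) = -1085*195/2 = -211575/2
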